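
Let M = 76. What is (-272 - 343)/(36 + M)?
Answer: -615/112 ≈ -5.4911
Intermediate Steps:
(-272 - 343)/(36 + M) = (-272 - 343)/(36 + 76) = -615/112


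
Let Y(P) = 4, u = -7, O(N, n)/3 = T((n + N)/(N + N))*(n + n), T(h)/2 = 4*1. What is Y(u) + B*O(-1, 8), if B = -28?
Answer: -10748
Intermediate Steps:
T(h) = 8 (T(h) = 2*(4*1) = 2*4 = 8)
O(N, n) = 48*n (O(N, n) = 3*(8*(n + n)) = 3*(8*(2*n)) = 3*(16*n) = 48*n)
Y(u) + B*O(-1, 8) = 4 - 1344*8 = 4 - 28*384 = 4 - 10752 = -10748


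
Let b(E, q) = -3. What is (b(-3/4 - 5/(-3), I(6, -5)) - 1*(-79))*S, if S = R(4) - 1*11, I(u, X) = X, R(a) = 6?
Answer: -380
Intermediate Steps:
S = -5 (S = 6 - 1*11 = 6 - 11 = -5)
(b(-3/4 - 5/(-3), I(6, -5)) - 1*(-79))*S = (-3 - 1*(-79))*(-5) = (-3 + 79)*(-5) = 76*(-5) = -380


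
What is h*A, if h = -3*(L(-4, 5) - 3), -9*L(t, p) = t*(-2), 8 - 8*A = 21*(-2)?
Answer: 875/12 ≈ 72.917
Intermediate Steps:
A = 25/4 (A = 1 - 21*(-2)/8 = 1 - ⅛*(-42) = 1 + 21/4 = 25/4 ≈ 6.2500)
L(t, p) = 2*t/9 (L(t, p) = -t*(-2)/9 = -(-2)*t/9 = 2*t/9)
h = 35/3 (h = -3*((2/9)*(-4) - 3) = -3*(-8/9 - 3) = -3*(-35/9) = 35/3 ≈ 11.667)
h*A = (35/3)*(25/4) = 875/12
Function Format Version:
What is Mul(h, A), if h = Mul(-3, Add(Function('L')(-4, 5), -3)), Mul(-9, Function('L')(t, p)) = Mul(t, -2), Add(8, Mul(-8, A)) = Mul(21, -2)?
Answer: Rational(875, 12) ≈ 72.917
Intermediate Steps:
A = Rational(25, 4) (A = Add(1, Mul(Rational(-1, 8), Mul(21, -2))) = Add(1, Mul(Rational(-1, 8), -42)) = Add(1, Rational(21, 4)) = Rational(25, 4) ≈ 6.2500)
Function('L')(t, p) = Mul(Rational(2, 9), t) (Function('L')(t, p) = Mul(Rational(-1, 9), Mul(t, -2)) = Mul(Rational(-1, 9), Mul(-2, t)) = Mul(Rational(2, 9), t))
h = Rational(35, 3) (h = Mul(-3, Add(Mul(Rational(2, 9), -4), -3)) = Mul(-3, Add(Rational(-8, 9), -3)) = Mul(-3, Rational(-35, 9)) = Rational(35, 3) ≈ 11.667)
Mul(h, A) = Mul(Rational(35, 3), Rational(25, 4)) = Rational(875, 12)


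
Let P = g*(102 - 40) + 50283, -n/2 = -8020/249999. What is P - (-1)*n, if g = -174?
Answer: 9873726545/249999 ≈ 39495.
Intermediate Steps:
n = 16040/249999 (n = -(-16040)/249999 = -2*(-8020/249999) = 16040/249999 ≈ 0.064160)
P = 39495 (P = -174*(102 - 40) + 50283 = -174*62 + 50283 = -10788 + 50283 = 39495)
P - (-1)*n = 39495 - (-1)*16040/249999 = 39495 - 1*(-16040/249999) = 39495 + 16040/249999 = 9873726545/249999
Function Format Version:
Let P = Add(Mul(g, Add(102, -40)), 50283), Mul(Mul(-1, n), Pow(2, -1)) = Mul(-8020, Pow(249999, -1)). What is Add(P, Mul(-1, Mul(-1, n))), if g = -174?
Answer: Rational(9873726545, 249999) ≈ 39495.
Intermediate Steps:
n = Rational(16040, 249999) (n = Mul(-2, Mul(-8020, Pow(249999, -1))) = Mul(-2, Mul(-8020, Rational(1, 249999))) = Mul(-2, Rational(-8020, 249999)) = Rational(16040, 249999) ≈ 0.064160)
P = 39495 (P = Add(Mul(-174, Add(102, -40)), 50283) = Add(Mul(-174, 62), 50283) = Add(-10788, 50283) = 39495)
Add(P, Mul(-1, Mul(-1, n))) = Add(39495, Mul(-1, Mul(-1, Rational(16040, 249999)))) = Add(39495, Mul(-1, Rational(-16040, 249999))) = Add(39495, Rational(16040, 249999)) = Rational(9873726545, 249999)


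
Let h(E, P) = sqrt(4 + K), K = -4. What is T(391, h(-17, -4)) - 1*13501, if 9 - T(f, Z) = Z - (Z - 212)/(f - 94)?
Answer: -4007336/297 ≈ -13493.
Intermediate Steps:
h(E, P) = 0 (h(E, P) = sqrt(4 - 4) = sqrt(0) = 0)
T(f, Z) = 9 - Z + (-212 + Z)/(-94 + f) (T(f, Z) = 9 - (Z - (Z - 212)/(f - 94)) = 9 - (Z - (-212 + Z)/(-94 + f)) = 9 + (-Z + (-212 + Z)/(-94 + f)) = 9 - Z + (-212 + Z)/(-94 + f))
T(391, h(-17, -4)) - 1*13501 = (-1058 + 9*391 + 95*0 - 1*0*391)/(-94 + 391) - 1*13501 = (-1058 + 3519 + 0 + 0)/297 - 13501 = (1/297)*2461 - 13501 = 2461/297 - 13501 = -4007336/297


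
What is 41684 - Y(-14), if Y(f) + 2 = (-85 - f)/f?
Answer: 583533/14 ≈ 41681.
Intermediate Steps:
Y(f) = -2 + (-85 - f)/f
41684 - Y(-14) = 41684 - (-3 - 85/(-14)) = 41684 - (-3 - 85*(-1/14)) = 41684 - (-3 + 85/14) = 41684 - 1*43/14 = 41684 - 43/14 = 583533/14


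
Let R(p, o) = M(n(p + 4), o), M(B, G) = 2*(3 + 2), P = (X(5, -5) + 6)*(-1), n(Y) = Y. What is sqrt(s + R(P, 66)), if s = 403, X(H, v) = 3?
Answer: sqrt(413) ≈ 20.322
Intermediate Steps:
P = -9 (P = (3 + 6)*(-1) = 9*(-1) = -9)
M(B, G) = 10 (M(B, G) = 2*5 = 10)
R(p, o) = 10
sqrt(s + R(P, 66)) = sqrt(403 + 10) = sqrt(413)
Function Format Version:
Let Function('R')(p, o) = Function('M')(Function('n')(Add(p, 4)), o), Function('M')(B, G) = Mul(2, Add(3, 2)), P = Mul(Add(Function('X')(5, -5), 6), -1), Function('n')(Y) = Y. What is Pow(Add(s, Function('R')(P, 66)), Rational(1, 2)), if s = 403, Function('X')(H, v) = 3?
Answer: Pow(413, Rational(1, 2)) ≈ 20.322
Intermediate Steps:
P = -9 (P = Mul(Add(3, 6), -1) = Mul(9, -1) = -9)
Function('M')(B, G) = 10 (Function('M')(B, G) = Mul(2, 5) = 10)
Function('R')(p, o) = 10
Pow(Add(s, Function('R')(P, 66)), Rational(1, 2)) = Pow(Add(403, 10), Rational(1, 2)) = Pow(413, Rational(1, 2))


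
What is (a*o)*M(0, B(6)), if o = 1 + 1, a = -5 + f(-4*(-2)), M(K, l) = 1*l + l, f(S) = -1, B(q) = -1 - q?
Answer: 168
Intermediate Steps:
M(K, l) = 2*l (M(K, l) = l + l = 2*l)
a = -6 (a = -5 - 1 = -6)
o = 2
(a*o)*M(0, B(6)) = (-6*2)*(2*(-1 - 1*6)) = -24*(-1 - 6) = -24*(-7) = -12*(-14) = 168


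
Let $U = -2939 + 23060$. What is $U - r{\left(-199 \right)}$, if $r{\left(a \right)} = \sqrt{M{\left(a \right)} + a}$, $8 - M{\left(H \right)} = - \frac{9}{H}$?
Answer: $20121 - \frac{i \sqrt{7565582}}{199} \approx 20121.0 - 13.822 i$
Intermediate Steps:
$M{\left(H \right)} = 8 + \frac{9}{H}$ ($M{\left(H \right)} = 8 - - \frac{9}{H} = 8 + \frac{9}{H}$)
$U = 20121$
$r{\left(a \right)} = \sqrt{8 + a + \frac{9}{a}}$ ($r{\left(a \right)} = \sqrt{\left(8 + \frac{9}{a}\right) + a} = \sqrt{8 + a + \frac{9}{a}}$)
$U - r{\left(-199 \right)} = 20121 - \sqrt{8 - 199 + \frac{9}{-199}} = 20121 - \sqrt{8 - 199 + 9 \left(- \frac{1}{199}\right)} = 20121 - \sqrt{8 - 199 - \frac{9}{199}} = 20121 - \sqrt{- \frac{38018}{199}} = 20121 - \frac{i \sqrt{7565582}}{199}$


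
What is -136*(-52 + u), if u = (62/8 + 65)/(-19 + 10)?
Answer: 24514/3 ≈ 8171.3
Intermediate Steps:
u = -97/12 (u = (62*(⅛) + 65)/(-9) = (31/4 + 65)*(-⅑) = (291/4)*(-⅑) = -97/12 ≈ -8.0833)
-136*(-52 + u) = -136*(-52 - 97/12) = -136*(-721)/12 = -1*(-24514/3) = 24514/3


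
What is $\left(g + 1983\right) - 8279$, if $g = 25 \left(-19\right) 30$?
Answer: $-20546$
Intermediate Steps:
$g = -14250$ ($g = \left(-475\right) 30 = -14250$)
$\left(g + 1983\right) - 8279 = \left(-14250 + 1983\right) - 8279 = -12267 - 8279 = -20546$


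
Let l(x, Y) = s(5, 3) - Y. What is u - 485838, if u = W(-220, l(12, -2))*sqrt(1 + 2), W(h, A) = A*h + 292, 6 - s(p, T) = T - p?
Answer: -485838 - 1908*sqrt(3) ≈ -4.8914e+5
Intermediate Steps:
s(p, T) = 6 + p - T (s(p, T) = 6 - (T - p) = 6 + (p - T) = 6 + p - T)
l(x, Y) = 8 - Y (l(x, Y) = (6 + 5 - 1*3) - Y = (6 + 5 - 3) - Y = 8 - Y)
W(h, A) = 292 + A*h
u = -1908*sqrt(3) (u = (292 + (8 - 1*(-2))*(-220))*sqrt(1 + 2) = (292 + (8 + 2)*(-220))*sqrt(3) = (292 + 10*(-220))*sqrt(3) = (292 - 2200)*sqrt(3) = -1908*sqrt(3) ≈ -3304.8)
u - 485838 = -1908*sqrt(3) - 485838 = -485838 - 1908*sqrt(3)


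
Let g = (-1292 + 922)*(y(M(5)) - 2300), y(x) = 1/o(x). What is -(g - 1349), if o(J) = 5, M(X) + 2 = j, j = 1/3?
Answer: -849577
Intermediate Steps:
j = 1/3 ≈ 0.33333
M(X) = -5/3 (M(X) = -2 + 1/3 = -5/3)
y(x) = 1/5
g = 850926 (g = (-1292 + 922)*(1/5 - 2300) = -370*(-11499/5) = 850926)
-(g - 1349) = -(850926 - 1349) = -1*849577 = -849577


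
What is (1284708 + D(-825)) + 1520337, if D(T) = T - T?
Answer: 2805045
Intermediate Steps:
D(T) = 0
(1284708 + D(-825)) + 1520337 = (1284708 + 0) + 1520337 = 1284708 + 1520337 = 2805045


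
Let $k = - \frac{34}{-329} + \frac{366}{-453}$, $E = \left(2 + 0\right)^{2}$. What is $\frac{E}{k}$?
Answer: $- \frac{49679}{8751} \approx -5.6769$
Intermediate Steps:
$E = 4$ ($E = 2^{2} = 4$)
$k = - \frac{35004}{49679}$ ($k = \left(-34\right) \left(- \frac{1}{329}\right) + 366 \left(- \frac{1}{453}\right) = \frac{34}{329} - \frac{122}{151} = - \frac{35004}{49679} \approx -0.7046$)
$\frac{E}{k} = \frac{4}{- \frac{35004}{49679}} = 4 \left(- \frac{49679}{35004}\right) = - \frac{49679}{8751}$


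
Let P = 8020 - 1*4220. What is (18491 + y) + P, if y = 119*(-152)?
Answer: 4203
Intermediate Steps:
P = 3800 (P = 8020 - 4220 = 3800)
y = -18088
(18491 + y) + P = (18491 - 18088) + 3800 = 403 + 3800 = 4203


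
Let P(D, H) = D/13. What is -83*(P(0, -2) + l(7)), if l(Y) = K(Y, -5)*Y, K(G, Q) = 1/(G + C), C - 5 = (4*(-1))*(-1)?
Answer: -581/16 ≈ -36.313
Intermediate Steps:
C = 9 (C = 5 + (4*(-1))*(-1) = 5 - 4*(-1) = 5 + 4 = 9)
K(G, Q) = 1/(9 + G) (K(G, Q) = 1/(G + 9) = 1/(9 + G))
P(D, H) = D/13 (P(D, H) = D*(1/13) = D/13)
l(Y) = Y/(9 + Y)
-83*(P(0, -2) + l(7)) = -83*((1/13)*0 + 7/(9 + 7)) = -83*(0 + 7/16) = -83*7/16 = -581/16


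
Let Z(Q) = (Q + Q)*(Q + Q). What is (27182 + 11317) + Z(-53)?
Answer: 49735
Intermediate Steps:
Z(Q) = 4*Q² (Z(Q) = (2*Q)*(2*Q) = 4*Q²)
(27182 + 11317) + Z(-53) = (27182 + 11317) + 4*(-53)² = 38499 + 4*2809 = 38499 + 11236 = 49735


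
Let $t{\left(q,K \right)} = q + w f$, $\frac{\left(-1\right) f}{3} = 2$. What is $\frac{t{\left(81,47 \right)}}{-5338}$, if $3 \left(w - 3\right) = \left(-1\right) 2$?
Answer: $- \frac{67}{5338} \approx -0.012552$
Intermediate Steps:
$f = -6$ ($f = \left(-3\right) 2 = -6$)
$w = \frac{7}{3}$ ($w = 3 + \frac{\left(-1\right) 2}{3} = 3 + \frac{1}{3} \left(-2\right) = 3 - \frac{2}{3} = \frac{7}{3} \approx 2.3333$)
$t{\left(q,K \right)} = -14 + q$ ($t{\left(q,K \right)} = q + \frac{7}{3} \left(-6\right) = q - 14 = -14 + q$)
$\frac{t{\left(81,47 \right)}}{-5338} = \frac{-14 + 81}{-5338} = 67 \left(- \frac{1}{5338}\right) = - \frac{67}{5338}$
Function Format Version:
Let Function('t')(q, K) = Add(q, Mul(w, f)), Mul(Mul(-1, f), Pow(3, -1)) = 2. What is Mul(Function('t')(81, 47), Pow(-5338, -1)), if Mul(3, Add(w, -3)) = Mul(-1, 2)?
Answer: Rational(-67, 5338) ≈ -0.012552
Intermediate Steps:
f = -6 (f = Mul(-3, 2) = -6)
w = Rational(7, 3) (w = Add(3, Mul(Rational(1, 3), Mul(-1, 2))) = Add(3, Mul(Rational(1, 3), -2)) = Add(3, Rational(-2, 3)) = Rational(7, 3) ≈ 2.3333)
Function('t')(q, K) = Add(-14, q) (Function('t')(q, K) = Add(q, Mul(Rational(7, 3), -6)) = Add(q, -14) = Add(-14, q))
Mul(Function('t')(81, 47), Pow(-5338, -1)) = Mul(Add(-14, 81), Pow(-5338, -1)) = Mul(67, Rational(-1, 5338)) = Rational(-67, 5338)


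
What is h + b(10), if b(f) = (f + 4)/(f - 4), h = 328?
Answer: 991/3 ≈ 330.33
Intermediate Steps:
b(f) = (4 + f)/(-4 + f)
h + b(10) = 328 + (4 + 10)/(-4 + 10) = 328 + 14/6 = 328 + (1/6)*14 = 328 + 7/3 = 991/3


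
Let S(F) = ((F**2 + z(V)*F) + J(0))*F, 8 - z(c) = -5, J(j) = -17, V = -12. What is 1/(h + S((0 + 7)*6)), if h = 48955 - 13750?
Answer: 1/131511 ≈ 7.6039e-6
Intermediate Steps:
z(c) = 13 (z(c) = 8 - 1*(-5) = 8 + 5 = 13)
S(F) = F*(-17 + F**2 + 13*F) (S(F) = ((F**2 + 13*F) - 17)*F = (-17 + F**2 + 13*F)*F = F*(-17 + F**2 + 13*F))
h = 35205
1/(h + S((0 + 7)*6)) = 1/(35205 + ((0 + 7)*6)*(-17 + ((0 + 7)*6)**2 + 13*((0 + 7)*6))) = 1/(35205 + (7*6)*(-17 + (7*6)**2 + 13*(7*6))) = 1/(35205 + 42*(-17 + 42**2 + 13*42)) = 1/(35205 + 42*(-17 + 1764 + 546)) = 1/(35205 + 42*2293) = 1/(35205 + 96306) = 1/131511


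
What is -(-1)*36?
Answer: 36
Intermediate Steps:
-(-1)*36 = -1*(-1)*36 = 1*36 = 36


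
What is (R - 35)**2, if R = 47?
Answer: 144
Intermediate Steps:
(R - 35)**2 = (47 - 35)**2 = 12**2 = 144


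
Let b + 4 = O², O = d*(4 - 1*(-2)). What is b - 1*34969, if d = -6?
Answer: -33677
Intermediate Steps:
O = -36 (O = -6*(4 - 1*(-2)) = -6*(4 + 2) = -6*6 = -36)
b = 1292 (b = -4 + (-36)² = -4 + 1296 = 1292)
b - 1*34969 = 1292 - 1*34969 = 1292 - 34969 = -33677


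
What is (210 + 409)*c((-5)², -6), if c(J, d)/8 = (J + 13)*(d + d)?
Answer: -2258112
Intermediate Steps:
c(J, d) = 16*d*(13 + J) (c(J, d) = 8*((J + 13)*(d + d)) = 8*((13 + J)*(2*d)) = 8*(2*d*(13 + J)) = 16*d*(13 + J))
(210 + 409)*c((-5)², -6) = (210 + 409)*(16*(-6)*(13 + (-5)²)) = 619*(16*(-6)*(13 + 25)) = 619*(16*(-6)*38) = 619*(-3648) = -2258112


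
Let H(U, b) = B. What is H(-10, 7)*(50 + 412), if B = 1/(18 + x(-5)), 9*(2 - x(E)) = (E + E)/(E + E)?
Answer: 4158/179 ≈ 23.229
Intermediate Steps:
x(E) = 17/9 (x(E) = 2 - (E + E)/(9*(E + E)) = 2 - 2*E/(9*(2*E)) = 2 - 2*E*1/(2*E)/9 = 2 - 1/9*1 = 2 - 1/9 = 17/9)
B = 9/179 (B = 1/(18 + 17/9) = 1/(179/9) = 9/179 ≈ 0.050279)
H(U, b) = 9/179
H(-10, 7)*(50 + 412) = 9*(50 + 412)/179 = (9/179)*462 = 4158/179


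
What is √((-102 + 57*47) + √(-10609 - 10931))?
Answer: √(2577 + 2*I*√5385) ≈ 50.785 + 1.445*I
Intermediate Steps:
√((-102 + 57*47) + √(-10609 - 10931)) = √((-102 + 2679) + √(-21540)) = √(2577 + 2*I*√5385)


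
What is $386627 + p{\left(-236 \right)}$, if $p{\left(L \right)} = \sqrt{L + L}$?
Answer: $386627 + 2 i \sqrt{118} \approx 3.8663 \cdot 10^{5} + 21.726 i$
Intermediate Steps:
$p{\left(L \right)} = \sqrt{2} \sqrt{L}$ ($p{\left(L \right)} = \sqrt{2 L} = \sqrt{2} \sqrt{L}$)
$386627 + p{\left(-236 \right)} = 386627 + \sqrt{2} \sqrt{-236} = 386627 + \sqrt{2} \cdot 2 i \sqrt{59} = 386627 + 2 i \sqrt{118}$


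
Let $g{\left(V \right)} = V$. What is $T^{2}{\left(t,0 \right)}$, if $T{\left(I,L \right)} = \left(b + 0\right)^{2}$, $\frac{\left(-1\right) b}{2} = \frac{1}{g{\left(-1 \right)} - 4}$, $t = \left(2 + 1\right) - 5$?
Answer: $\frac{16}{625} \approx 0.0256$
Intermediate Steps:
$t = -2$ ($t = 3 - 5 = -2$)
$b = \frac{2}{5}$ ($b = - \frac{2}{-1 - 4} = - \frac{2}{-5} = \left(-2\right) \left(- \frac{1}{5}\right) = \frac{2}{5} \approx 0.4$)
$T{\left(I,L \right)} = \frac{4}{25}$ ($T{\left(I,L \right)} = \left(\frac{2}{5} + 0\right)^{2} = \left(\frac{2}{5}\right)^{2} = \frac{4}{25}$)
$T^{2}{\left(t,0 \right)} = \left(\frac{4}{25}\right)^{2} = \frac{16}{625}$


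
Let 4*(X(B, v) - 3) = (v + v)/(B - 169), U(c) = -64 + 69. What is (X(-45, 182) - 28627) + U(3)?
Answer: -6124557/214 ≈ -28619.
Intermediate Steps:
U(c) = 5
X(B, v) = 3 + v/(2*(-169 + B)) (X(B, v) = 3 + ((v + v)/(B - 169))/4 = 3 + ((2*v)/(-169 + B))/4 = 3 + (2*v/(-169 + B))/4 = 3 + v/(2*(-169 + B)))
(X(-45, 182) - 28627) + U(3) = ((-1014 + 182 + 6*(-45))/(2*(-169 - 45)) - 28627) + 5 = ((½)*(-1014 + 182 - 270)/(-214) - 28627) + 5 = ((½)*(-1/214)*(-1102) - 28627) + 5 = (551/214 - 28627) + 5 = -6125627/214 + 5 = -6124557/214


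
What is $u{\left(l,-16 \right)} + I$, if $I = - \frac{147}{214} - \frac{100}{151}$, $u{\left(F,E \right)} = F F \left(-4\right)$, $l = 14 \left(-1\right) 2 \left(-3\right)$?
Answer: $- \frac{912073933}{32314} \approx -28225.0$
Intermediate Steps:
$l = 84$ ($l = 14 \left(\left(-2\right) \left(-3\right)\right) = 14 \cdot 6 = 84$)
$u{\left(F,E \right)} = - 4 F^{2}$ ($u{\left(F,E \right)} = F^{2} \left(-4\right) = - 4 F^{2}$)
$I = - \frac{43597}{32314}$ ($I = \left(-147\right) \frac{1}{214} - \frac{100}{151} = - \frac{147}{214} - \frac{100}{151} = - \frac{43597}{32314} \approx -1.3492$)
$u{\left(l,-16 \right)} + I = - 4 \cdot 84^{2} - \frac{43597}{32314} = \left(-4\right) 7056 - \frac{43597}{32314} = -28224 - \frac{43597}{32314} = - \frac{912073933}{32314}$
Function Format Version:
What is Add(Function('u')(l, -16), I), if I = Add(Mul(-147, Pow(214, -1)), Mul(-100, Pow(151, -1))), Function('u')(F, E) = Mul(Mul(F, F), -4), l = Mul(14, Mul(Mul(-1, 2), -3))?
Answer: Rational(-912073933, 32314) ≈ -28225.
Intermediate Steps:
l = 84 (l = Mul(14, Mul(-2, -3)) = Mul(14, 6) = 84)
Function('u')(F, E) = Mul(-4, Pow(F, 2)) (Function('u')(F, E) = Mul(Pow(F, 2), -4) = Mul(-4, Pow(F, 2)))
I = Rational(-43597, 32314) (I = Add(Mul(-147, Rational(1, 214)), Mul(-100, Rational(1, 151))) = Add(Rational(-147, 214), Rational(-100, 151)) = Rational(-43597, 32314) ≈ -1.3492)
Add(Function('u')(l, -16), I) = Add(Mul(-4, Pow(84, 2)), Rational(-43597, 32314)) = Add(Mul(-4, 7056), Rational(-43597, 32314)) = Add(-28224, Rational(-43597, 32314)) = Rational(-912073933, 32314)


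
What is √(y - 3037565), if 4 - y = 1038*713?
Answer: 7*I*√77095 ≈ 1943.6*I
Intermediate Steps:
y = -740090 (y = 4 - 1038*713 = 4 - 1*740094 = 4 - 740094 = -740090)
√(y - 3037565) = √(-740090 - 3037565) = √(-3777655) = 7*I*√77095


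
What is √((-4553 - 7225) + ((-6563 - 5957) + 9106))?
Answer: 6*I*√422 ≈ 123.26*I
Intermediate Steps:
√((-4553 - 7225) + ((-6563 - 5957) + 9106)) = √(-11778 + (-12520 + 9106)) = √(-11778 - 3414) = √(-15192) = 6*I*√422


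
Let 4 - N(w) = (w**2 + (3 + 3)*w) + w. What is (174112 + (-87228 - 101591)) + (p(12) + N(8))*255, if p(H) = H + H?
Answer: -38167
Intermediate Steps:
p(H) = 2*H
N(w) = 4 - w**2 - 7*w (N(w) = 4 - ((w**2 + (3 + 3)*w) + w) = 4 - ((w**2 + 6*w) + w) = 4 - (w**2 + 7*w) = 4 + (-w**2 - 7*w) = 4 - w**2 - 7*w)
(174112 + (-87228 - 101591)) + (p(12) + N(8))*255 = (174112 + (-87228 - 101591)) + (2*12 + (4 - 1*8**2 - 7*8))*255 = (174112 - 188819) + (24 + (4 - 1*64 - 56))*255 = -14707 + (24 + (4 - 64 - 56))*255 = -14707 + (24 - 116)*255 = -14707 - 92*255 = -14707 - 23460 = -38167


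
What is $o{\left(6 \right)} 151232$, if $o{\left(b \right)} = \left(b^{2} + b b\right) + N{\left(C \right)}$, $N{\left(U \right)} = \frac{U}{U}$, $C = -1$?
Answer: $11039936$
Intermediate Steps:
$N{\left(U \right)} = 1$
$o{\left(b \right)} = 1 + 2 b^{2}$ ($o{\left(b \right)} = \left(b^{2} + b b\right) + 1 = \left(b^{2} + b^{2}\right) + 1 = 2 b^{2} + 1 = 1 + 2 b^{2}$)
$o{\left(6 \right)} 151232 = \left(1 + 2 \cdot 6^{2}\right) 151232 = \left(1 + 2 \cdot 36\right) 151232 = \left(1 + 72\right) 151232 = 73 \cdot 151232 = 11039936$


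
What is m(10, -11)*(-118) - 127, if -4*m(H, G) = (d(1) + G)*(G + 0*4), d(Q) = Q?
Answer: 3118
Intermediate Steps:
m(H, G) = -G*(1 + G)/4 (m(H, G) = -(1 + G)*(G + 0*4)/4 = -(1 + G)*(G + 0)/4 = -(1 + G)*G/4 = -G*(1 + G)/4)
m(10, -11)*(-118) - 127 = -¼*(-11)*(1 - 11)*(-118) - 127 = -¼*(-11)*(-10)*(-118) - 127 = -55/2*(-118) - 127 = 3245 - 127 = 3118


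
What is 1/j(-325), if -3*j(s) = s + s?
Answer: 3/650 ≈ 0.0046154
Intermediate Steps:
j(s) = -2*s/3 (j(s) = -(s + s)/3 = -2*s/3)
1/j(-325) = 1/(-2/3*(-325)) = 1/(650/3) = 3/650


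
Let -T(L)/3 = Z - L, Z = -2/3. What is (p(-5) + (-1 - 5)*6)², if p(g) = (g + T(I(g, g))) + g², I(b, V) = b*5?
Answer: 7921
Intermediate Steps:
Z = -⅔ (Z = -2*⅓ = -⅔ ≈ -0.66667)
I(b, V) = 5*b
T(L) = 2 + 3*L (T(L) = -3*(-⅔ - L) = 2 + 3*L)
p(g) = 2 + g² + 16*g (p(g) = (g + (2 + 3*(5*g))) + g² = (g + (2 + 15*g)) + g² = (2 + 16*g) + g² = 2 + g² + 16*g)
(p(-5) + (-1 - 5)*6)² = ((2 + (-5)² + 16*(-5)) + (-1 - 5)*6)² = ((2 + 25 - 80) - 6*6)² = (-53 - 36)² = (-89)² = 7921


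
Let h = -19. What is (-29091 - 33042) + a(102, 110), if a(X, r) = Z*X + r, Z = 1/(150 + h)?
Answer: -8124911/131 ≈ -62022.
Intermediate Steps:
Z = 1/131 (Z = 1/(150 - 19) = 1/131 ≈ 0.0076336)
a(X, r) = r + X/131 (a(X, r) = X/131 + r = r + X/131)
(-29091 - 33042) + a(102, 110) = (-29091 - 33042) + (110 + (1/131)*102) = -62133 + (110 + 102/131) = -62133 + 14512/131 = -8124911/131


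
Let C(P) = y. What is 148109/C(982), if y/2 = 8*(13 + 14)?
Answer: 148109/432 ≈ 342.84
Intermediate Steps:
y = 432 (y = 2*(8*(13 + 14)) = 2*(8*27) = 2*216 = 432)
C(P) = 432
148109/C(982) = 148109/432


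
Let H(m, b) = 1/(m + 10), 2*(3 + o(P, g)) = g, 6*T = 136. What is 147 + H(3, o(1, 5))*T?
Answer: 5801/39 ≈ 148.74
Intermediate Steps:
T = 68/3 (T = (1/6)*136 = 68/3 ≈ 22.667)
o(P, g) = -3 + g/2
H(m, b) = 1/(10 + m)
147 + H(3, o(1, 5))*T = 147 + (68/3)/(10 + 3) = 147 + (68/3)/13 = 147 + (1/13)*(68/3) = 147 + 68/39 = 5801/39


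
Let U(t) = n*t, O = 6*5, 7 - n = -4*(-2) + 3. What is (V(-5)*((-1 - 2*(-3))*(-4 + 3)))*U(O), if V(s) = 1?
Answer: 600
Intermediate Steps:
n = -4 (n = 7 - (-4*(-2) + 3) = 7 - (8 + 3) = 7 - 1*11 = 7 - 11 = -4)
O = 30
U(t) = -4*t
(V(-5)*((-1 - 2*(-3))*(-4 + 3)))*U(O) = (1*((-1 - 2*(-3))*(-4 + 3)))*(-4*30) = (1*((-1 + 6)*(-1)))*(-120) = (1*(5*(-1)))*(-120) = (1*(-5))*(-120) = -5*(-120) = 600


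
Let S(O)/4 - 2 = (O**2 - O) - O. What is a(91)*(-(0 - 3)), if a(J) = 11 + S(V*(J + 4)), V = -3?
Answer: 981597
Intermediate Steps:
S(O) = 8 - 8*O + 4*O**2 (S(O) = 8 + 4*((O**2 - O) - O) = 8 + 4*(O**2 - 2*O) = 8 + (-8*O + 4*O**2) = 8 - 8*O + 4*O**2)
a(J) = 115 + 4*(-12 - 3*J)**2 + 24*J (a(J) = 11 + (8 - (-24)*(J + 4) + 4*(-3*(J + 4))**2) = 11 + (8 - (-24)*(4 + J) + 4*(-3*(4 + J))**2) = 11 + (8 - 8*(-12 - 3*J) + 4*(-12 - 3*J)**2) = 11 + (8 + (96 + 24*J) + 4*(-12 - 3*J)**2) = 11 + (104 + 4*(-12 - 3*J)**2 + 24*J) = 115 + 4*(-12 - 3*J)**2 + 24*J)
a(91)*(-(0 - 3)) = (691 + 36*91**2 + 312*91)*(-(0 - 3)) = (691 + 36*8281 + 28392)*(-1*(-3)) = (691 + 298116 + 28392)*3 = 327199*3 = 981597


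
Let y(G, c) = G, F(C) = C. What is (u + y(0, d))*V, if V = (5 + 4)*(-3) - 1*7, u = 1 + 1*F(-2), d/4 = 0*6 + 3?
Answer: 34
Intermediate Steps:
d = 12 (d = 4*(0*6 + 3) = 4*(0 + 3) = 4*3 = 12)
u = -1 (u = 1 + 1*(-2) = 1 - 2 = -1)
V = -34 (V = 9*(-3) - 7 = -27 - 7 = -34)
(u + y(0, d))*V = (-1 + 0)*(-34) = -1*(-34) = 34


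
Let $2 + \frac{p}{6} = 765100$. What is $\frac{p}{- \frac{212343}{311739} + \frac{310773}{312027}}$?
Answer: $\frac{24807278681856798}{1701295277} \approx 1.4581 \cdot 10^{7}$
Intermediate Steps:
$p = 4590588$ ($p = -12 + 6 \cdot 765100 = -12 + 4590600 = 4590588$)
$\frac{p}{- \frac{212343}{311739} + \frac{310773}{312027}} = \frac{4590588}{- \frac{212343}{311739} + \frac{310773}{312027}} = \frac{4590588}{\left(-212343\right) \frac{1}{311739} + 310773 \cdot \frac{1}{312027}} = \frac{4590588}{- \frac{70781}{103913} + \frac{103591}{104009}} = \frac{4590588}{\frac{3402590554}{10807887217}} = 4590588 \cdot \frac{10807887217}{3402590554} = \frac{24807278681856798}{1701295277}$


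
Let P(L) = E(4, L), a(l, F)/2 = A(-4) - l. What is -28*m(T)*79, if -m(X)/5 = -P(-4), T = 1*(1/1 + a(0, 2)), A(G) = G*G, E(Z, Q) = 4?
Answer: -44240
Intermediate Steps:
A(G) = G**2
a(l, F) = 32 - 2*l (a(l, F) = 2*((-4)**2 - l) = 2*(16 - l) = 32 - 2*l)
P(L) = 4
T = 33 (T = 1*(1/1 + (32 - 2*0)) = 1*(1 + (32 + 0)) = 1*(1 + 32) = 1*33 = 33)
m(X) = 20 (m(X) = -(-5)*4 = -5*(-4) = 20)
-28*m(T)*79 = -28*20*79 = -560*79 = -44240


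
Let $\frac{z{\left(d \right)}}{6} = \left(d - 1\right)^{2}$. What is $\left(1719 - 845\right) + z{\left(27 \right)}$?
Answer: $4930$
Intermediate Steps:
$z{\left(d \right)} = 6 \left(-1 + d\right)^{2}$ ($z{\left(d \right)} = 6 \left(d - 1\right)^{2} = 6 \left(-1 + d\right)^{2}$)
$\left(1719 - 845\right) + z{\left(27 \right)} = \left(1719 - 845\right) + 6 \left(-1 + 27\right)^{2} = 874 + 6 \cdot 26^{2} = 874 + 6 \cdot 676 = 874 + 4056 = 4930$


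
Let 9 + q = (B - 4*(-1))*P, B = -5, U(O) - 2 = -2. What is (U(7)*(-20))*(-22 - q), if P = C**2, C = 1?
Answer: 0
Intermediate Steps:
U(O) = 0 (U(O) = 2 - 2 = 0)
P = 1 (P = 1**2 = 1)
q = -10 (q = -9 + (-5 - 4*(-1))*1 = -9 + (-5 + 4)*1 = -9 - 1*1 = -9 - 1 = -10)
(U(7)*(-20))*(-22 - q) = (0*(-20))*(-22 - 1*(-10)) = 0*(-22 + 10) = 0*(-12) = 0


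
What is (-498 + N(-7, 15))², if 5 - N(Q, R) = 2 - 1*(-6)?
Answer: 251001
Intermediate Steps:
N(Q, R) = -3 (N(Q, R) = 5 - (2 - 1*(-6)) = 5 - (2 + 6) = 5 - 1*8 = 5 - 8 = -3)
(-498 + N(-7, 15))² = (-498 - 3)² = (-501)² = 251001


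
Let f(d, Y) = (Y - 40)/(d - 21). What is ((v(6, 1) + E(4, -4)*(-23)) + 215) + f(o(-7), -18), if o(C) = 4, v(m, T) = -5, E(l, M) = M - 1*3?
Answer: 6365/17 ≈ 374.41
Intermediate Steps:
E(l, M) = -3 + M (E(l, M) = M - 3 = -3 + M)
f(d, Y) = (-40 + Y)/(-21 + d)
((v(6, 1) + E(4, -4)*(-23)) + 215) + f(o(-7), -18) = ((-5 + (-3 - 4)*(-23)) + 215) + (-40 - 18)/(-21 + 4) = ((-5 - 7*(-23)) + 215) - 58/(-17) = ((-5 + 161) + 215) - 1/17*(-58) = (156 + 215) + 58/17 = 371 + 58/17 = 6365/17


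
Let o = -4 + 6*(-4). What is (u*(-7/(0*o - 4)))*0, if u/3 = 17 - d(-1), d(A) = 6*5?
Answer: 0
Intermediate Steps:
o = -28 (o = -4 - 24 = -28)
d(A) = 30
u = -39 (u = 3*(17 - 1*30) = 3*(17 - 30) = 3*(-13) = -39)
(u*(-7/(0*o - 4)))*0 = -(-273)/(0*(-28) - 4)*0 = -(-273)/(0 - 4)*0 = -(-273)/(-4)*0 = -(-273)*(-1)/4*0 = -39*7/4*0 = -273/4*0 = 0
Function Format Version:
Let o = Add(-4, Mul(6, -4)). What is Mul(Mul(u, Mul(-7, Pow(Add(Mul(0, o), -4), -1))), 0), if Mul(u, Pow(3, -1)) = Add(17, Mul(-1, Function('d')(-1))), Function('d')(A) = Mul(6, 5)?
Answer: 0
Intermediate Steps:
o = -28 (o = Add(-4, -24) = -28)
Function('d')(A) = 30
u = -39 (u = Mul(3, Add(17, Mul(-1, 30))) = Mul(3, Add(17, -30)) = Mul(3, -13) = -39)
Mul(Mul(u, Mul(-7, Pow(Add(Mul(0, o), -4), -1))), 0) = Mul(Mul(-39, Mul(-7, Pow(Add(Mul(0, -28), -4), -1))), 0) = Mul(Mul(-39, Mul(-7, Pow(Add(0, -4), -1))), 0) = Mul(Mul(-39, Mul(-7, Pow(-4, -1))), 0) = Mul(Mul(-39, Mul(-7, Rational(-1, 4))), 0) = Mul(Mul(-39, Rational(7, 4)), 0) = Mul(Rational(-273, 4), 0) = 0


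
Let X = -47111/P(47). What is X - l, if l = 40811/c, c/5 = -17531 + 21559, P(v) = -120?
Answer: 47195911/120840 ≈ 390.57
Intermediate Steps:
c = 20140 (c = 5*(-17531 + 21559) = 5*4028 = 20140)
X = 47111/120 (X = -47111/(-120) = -47111*(-1/120) = 47111/120 ≈ 392.59)
l = 40811/20140 ≈ 2.0264
X - l = 47111/120 - 1*40811/20140 = 47111/120 - 40811/20140 = 47195911/120840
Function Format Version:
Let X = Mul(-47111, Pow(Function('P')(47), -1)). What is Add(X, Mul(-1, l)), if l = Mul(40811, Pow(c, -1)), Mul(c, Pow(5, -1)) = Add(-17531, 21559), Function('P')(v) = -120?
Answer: Rational(47195911, 120840) ≈ 390.57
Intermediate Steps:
c = 20140 (c = Mul(5, Add(-17531, 21559)) = Mul(5, 4028) = 20140)
X = Rational(47111, 120) (X = Mul(-47111, Pow(-120, -1)) = Mul(-47111, Rational(-1, 120)) = Rational(47111, 120) ≈ 392.59)
l = Rational(40811, 20140) (l = Mul(40811, Pow(20140, -1)) = Mul(40811, Rational(1, 20140)) = Rational(40811, 20140) ≈ 2.0264)
Add(X, Mul(-1, l)) = Add(Rational(47111, 120), Mul(-1, Rational(40811, 20140))) = Add(Rational(47111, 120), Rational(-40811, 20140)) = Rational(47195911, 120840)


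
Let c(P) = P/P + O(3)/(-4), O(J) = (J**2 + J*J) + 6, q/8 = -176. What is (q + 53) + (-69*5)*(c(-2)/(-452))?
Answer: -614185/452 ≈ -1358.8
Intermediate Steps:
q = -1408 (q = 8*(-176) = -1408)
O(J) = 6 + 2*J**2 (O(J) = (J**2 + J**2) + 6 = 2*J**2 + 6 = 6 + 2*J**2)
c(P) = -5 (c(P) = P/P + (6 + 2*3**2)/(-4) = 1 + (6 + 2*9)*(-1/4) = 1 + (6 + 18)*(-1/4) = 1 + 24*(-1/4) = 1 - 6 = -5)
(q + 53) + (-69*5)*(c(-2)/(-452)) = (-1408 + 53) + (-69*5)*(-5/(-452)) = -1355 - (-1725)*(-1)/452 = -1355 - 345*5/452 = -1355 - 1725/452 = -614185/452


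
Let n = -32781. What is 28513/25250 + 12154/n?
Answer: 627796153/827720250 ≈ 0.75846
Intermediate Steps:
28513/25250 + 12154/n = 28513/25250 + 12154/(-32781) = 28513*(1/25250) + 12154*(-1/32781) = 28513/25250 - 12154/32781 = 627796153/827720250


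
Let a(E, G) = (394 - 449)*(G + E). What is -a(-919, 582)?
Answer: -18535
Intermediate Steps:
a(E, G) = -55*E - 55*G (a(E, G) = -55*(E + G) = -55*E - 55*G)
-a(-919, 582) = -(-55*(-919) - 55*582) = -(50545 - 32010) = -1*18535 = -18535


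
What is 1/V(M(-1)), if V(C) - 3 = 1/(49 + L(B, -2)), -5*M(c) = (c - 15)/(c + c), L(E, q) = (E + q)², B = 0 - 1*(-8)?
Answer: 85/256 ≈ 0.33203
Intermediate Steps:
B = 8 (B = 0 + 8 = 8)
M(c) = -(-15 + c)/(10*c) (M(c) = -(c - 15)/(5*(c + c)) = -(-15 + c)/(5*(2*c)) = -(-15 + c)*1/(2*c)/5 = -(-15 + c)/(10*c))
V(C) = 256/85 (V(C) = 3 + 1/(49 + (8 - 2)²) = 3 + 1/(49 + 6²) = 3 + 1/(49 + 36) = 3 + 1/85 = 256/85)
1/V(M(-1)) = 1/(256/85) = 85/256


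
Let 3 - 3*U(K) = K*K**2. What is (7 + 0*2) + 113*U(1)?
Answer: 247/3 ≈ 82.333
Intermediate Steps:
U(K) = 1 - K**3/3 (U(K) = 1 - K*K**2/3 = 1 - K**3/3)
(7 + 0*2) + 113*U(1) = (7 + 0*2) + 113*(1 - 1/3*1**3) = (7 + 0) + 113*(1 - 1/3*1) = 7 + 113*(1 - 1/3) = 7 + 113*(2/3) = 7 + 226/3 = 247/3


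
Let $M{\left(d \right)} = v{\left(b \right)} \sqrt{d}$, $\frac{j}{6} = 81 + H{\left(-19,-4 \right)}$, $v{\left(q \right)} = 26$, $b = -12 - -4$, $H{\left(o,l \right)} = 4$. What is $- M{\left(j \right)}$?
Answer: $- 26 \sqrt{510} \approx -587.16$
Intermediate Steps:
$b = -8$ ($b = -12 + 4 = -8$)
$j = 510$ ($j = 6 \left(81 + 4\right) = 6 \cdot 85 = 510$)
$M{\left(d \right)} = 26 \sqrt{d}$
$- M{\left(j \right)} = - 26 \sqrt{510}$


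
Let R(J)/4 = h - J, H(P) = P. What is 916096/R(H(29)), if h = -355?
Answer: -7157/12 ≈ -596.42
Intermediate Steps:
R(J) = -1420 - 4*J (R(J) = 4*(-355 - J) = -1420 - 4*J)
916096/R(H(29)) = 916096/(-1420 - 4*29) = 916096/(-1420 - 116) = 916096/(-1536) = 916096*(-1/1536) = -7157/12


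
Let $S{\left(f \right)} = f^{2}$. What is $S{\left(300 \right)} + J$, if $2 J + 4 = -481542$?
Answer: $-150773$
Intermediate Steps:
$J = -240773$ ($J = -2 + \frac{1}{2} \left(-481542\right) = -2 - 240771 = -240773$)
$S{\left(300 \right)} + J = 300^{2} - 240773 = 90000 - 240773 = -150773$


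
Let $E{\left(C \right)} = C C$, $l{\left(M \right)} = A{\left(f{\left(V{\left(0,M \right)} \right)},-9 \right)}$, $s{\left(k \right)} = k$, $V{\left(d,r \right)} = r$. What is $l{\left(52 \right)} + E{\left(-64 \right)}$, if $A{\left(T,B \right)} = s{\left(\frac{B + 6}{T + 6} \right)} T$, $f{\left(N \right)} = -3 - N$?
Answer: $\frac{200539}{49} \approx 4092.6$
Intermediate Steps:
$A{\left(T,B \right)} = \frac{T \left(6 + B\right)}{6 + T}$ ($A{\left(T,B \right)} = \frac{B + 6}{T + 6} T = \frac{6 + B}{6 + T} T = \frac{T \left(6 + B\right)}{6 + T}$)
$l{\left(M \right)} = - \frac{3 \left(-3 - M\right)}{3 - M}$ ($l{\left(M \right)} = \frac{\left(-3 - M\right) \left(6 - 9\right)}{6 - \left(3 + M\right)} = \left(-3 - M\right) \frac{1}{3 - M} \left(-3\right) = - \frac{3 \left(-3 - M\right)}{3 - M}$)
$E{\left(C \right)} = C^{2}$
$l{\left(52 \right)} + E{\left(-64 \right)} = \frac{3 \left(-3 - 52\right)}{-3 + 52} + \left(-64\right)^{2} = \frac{3 \left(-3 - 52\right)}{49} + 4096 = 3 \cdot \frac{1}{49} \left(-55\right) + 4096 = - \frac{165}{49} + 4096 = \frac{200539}{49}$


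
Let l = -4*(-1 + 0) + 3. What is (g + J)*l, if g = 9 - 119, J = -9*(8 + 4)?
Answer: -1526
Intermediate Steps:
J = -108 (J = -9*12 = -108)
l = 7 (l = -4*(-1) + 3 = 4 + 3 = 7)
g = -110
(g + J)*l = (-110 - 108)*7 = -218*7 = -1526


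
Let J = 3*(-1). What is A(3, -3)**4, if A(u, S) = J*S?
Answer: 6561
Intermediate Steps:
J = -3
A(u, S) = -3*S
A(3, -3)**4 = (-3*(-3))**4 = 9**4 = 6561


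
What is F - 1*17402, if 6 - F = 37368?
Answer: -54764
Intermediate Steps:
F = -37362 (F = 6 - 1*37368 = 6 - 37368 = -37362)
F - 1*17402 = -37362 - 1*17402 = -37362 - 17402 = -54764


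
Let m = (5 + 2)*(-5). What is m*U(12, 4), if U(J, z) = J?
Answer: -420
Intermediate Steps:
m = -35 (m = 7*(-5) = -35)
m*U(12, 4) = -35*12 = -420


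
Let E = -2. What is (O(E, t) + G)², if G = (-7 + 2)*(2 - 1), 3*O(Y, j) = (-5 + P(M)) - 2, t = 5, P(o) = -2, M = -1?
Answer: 64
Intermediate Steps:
O(Y, j) = -3 (O(Y, j) = ((-5 - 2) - 2)/3 = (-7 - 2)/3 = (⅓)*(-9) = -3)
G = -5 (G = -5*1 = -5)
(O(E, t) + G)² = (-3 - 5)² = (-8)² = 64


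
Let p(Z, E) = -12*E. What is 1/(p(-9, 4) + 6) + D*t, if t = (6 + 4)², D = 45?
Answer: 188999/42 ≈ 4500.0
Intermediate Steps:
t = 100 (t = 10² = 100)
1/(p(-9, 4) + 6) + D*t = 1/(-12*4 + 6) + 45*100 = 1/(-48 + 6) + 4500 = 1/(-42) + 4500 = -1/42 + 4500 = 188999/42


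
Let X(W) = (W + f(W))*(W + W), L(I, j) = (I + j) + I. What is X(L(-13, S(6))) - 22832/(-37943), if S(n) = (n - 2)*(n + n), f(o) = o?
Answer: 73480480/37943 ≈ 1936.6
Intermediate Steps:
S(n) = 2*n*(-2 + n) (S(n) = (-2 + n)*(2*n) = 2*n*(-2 + n))
L(I, j) = j + 2*I
X(W) = 4*W**2 (X(W) = (W + W)*(W + W) = (2*W)*(2*W) = 4*W**2)
X(L(-13, S(6))) - 22832/(-37943) = 4*(2*6*(-2 + 6) + 2*(-13))**2 - 22832/(-37943) = 4*(2*6*4 - 26)**2 - 22832*(-1)/37943 = 4*(48 - 26)**2 - 1*(-22832/37943) = 4*22**2 + 22832/37943 = 4*484 + 22832/37943 = 1936 + 22832/37943 = 73480480/37943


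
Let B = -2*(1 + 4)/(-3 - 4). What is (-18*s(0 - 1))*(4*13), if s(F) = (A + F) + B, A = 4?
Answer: -29016/7 ≈ -4145.1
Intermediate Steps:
B = 10/7 (B = -10/(-7) = -10*(-1)/7 = -2*(-5/7) = 10/7 ≈ 1.4286)
s(F) = 38/7 + F (s(F) = (4 + F) + 10/7 = 38/7 + F)
(-18*s(0 - 1))*(4*13) = (-18*(38/7 + (0 - 1)))*(4*13) = -18*(38/7 - 1)*52 = -18*31/7*52 = -558/7*52 = -29016/7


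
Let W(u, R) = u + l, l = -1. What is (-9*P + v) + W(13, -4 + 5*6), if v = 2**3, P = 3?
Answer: -7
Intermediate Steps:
W(u, R) = -1 + u (W(u, R) = u - 1 = -1 + u)
v = 8
(-9*P + v) + W(13, -4 + 5*6) = (-9*3 + 8) + (-1 + 13) = (-27 + 8) + 12 = -19 + 12 = -7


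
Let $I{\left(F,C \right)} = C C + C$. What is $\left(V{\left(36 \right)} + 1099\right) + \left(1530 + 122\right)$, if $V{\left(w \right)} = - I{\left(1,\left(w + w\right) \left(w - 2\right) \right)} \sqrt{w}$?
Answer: $-35968161$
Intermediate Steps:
$I{\left(F,C \right)} = C + C^{2}$ ($I{\left(F,C \right)} = C^{2} + C = C + C^{2}$)
$V{\left(w \right)} = - 2 w^{\frac{3}{2}} \left(1 + 2 w \left(-2 + w\right)\right) \left(-2 + w\right)$ ($V{\left(w \right)} = - \left(w + w\right) \left(w - 2\right) \left(1 + \left(w + w\right) \left(w - 2\right)\right) \sqrt{w} = - 2 w \left(-2 + w\right) \left(1 + 2 w \left(-2 + w\right)\right) \sqrt{w} = - 2 w \left(1 + 2 w \left(-2 + w\right)\right) \left(-2 + w\right) \sqrt{w} = - 2 w^{\frac{3}{2}} \left(1 + 2 w \left(-2 + w\right)\right) \left(-2 + w\right)$)
$\left(V{\left(36 \right)} + 1099\right) + \left(1530 + 122\right) = \left(- 2 \cdot 36^{\frac{3}{2}} \left(1 + 2 \cdot 36 \left(-2 + 36\right)\right) \left(-2 + 36\right) + 1099\right) + \left(1530 + 122\right) = \left(\left(-2\right) 216 \left(1 + 2 \cdot 36 \cdot 34\right) 34 + 1099\right) + 1652 = \left(\left(-2\right) 216 \left(1 + 2448\right) 34 + 1099\right) + 1652 = \left(\left(-2\right) 216 \cdot 2449 \cdot 34 + 1099\right) + 1652 = \left(-35970912 + 1099\right) + 1652 = -35969813 + 1652 = -35968161$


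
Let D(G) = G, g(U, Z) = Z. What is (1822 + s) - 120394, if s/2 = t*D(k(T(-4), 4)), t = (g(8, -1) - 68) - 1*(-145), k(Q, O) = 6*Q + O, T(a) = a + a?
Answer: -125260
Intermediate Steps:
T(a) = 2*a
k(Q, O) = O + 6*Q
t = 76 (t = (-1 - 68) - 1*(-145) = -69 + 145 = 76)
s = -6688 (s = 2*(76*(4 + 6*(2*(-4)))) = 2*(76*(4 + 6*(-8))) = 2*(76*(4 - 48)) = 2*(76*(-44)) = 2*(-3344) = -6688)
(1822 + s) - 120394 = (1822 - 6688) - 120394 = -4866 - 120394 = -125260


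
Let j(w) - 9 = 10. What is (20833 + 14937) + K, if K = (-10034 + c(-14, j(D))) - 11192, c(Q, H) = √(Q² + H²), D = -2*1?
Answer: 14544 + √557 ≈ 14568.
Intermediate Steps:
D = -2
j(w) = 19 (j(w) = 9 + 10 = 19)
c(Q, H) = √(H² + Q²)
K = -21226 + √557 (K = (-10034 + √(19² + (-14)²)) - 11192 = (-10034 + √(361 + 196)) - 11192 = (-10034 + √557) - 11192 = -21226 + √557 ≈ -21202.)
(20833 + 14937) + K = (20833 + 14937) + (-21226 + √557) = 35770 + (-21226 + √557) = 14544 + √557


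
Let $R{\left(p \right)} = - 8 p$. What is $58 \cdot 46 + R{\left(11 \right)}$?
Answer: $2580$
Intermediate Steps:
$58 \cdot 46 + R{\left(11 \right)} = 58 \cdot 46 - 88 = 2668 - 88 = 2580$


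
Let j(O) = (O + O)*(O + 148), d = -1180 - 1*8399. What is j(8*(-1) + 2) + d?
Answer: -11283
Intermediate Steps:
d = -9579 (d = -1180 - 8399 = -9579)
j(O) = 2*O*(148 + O) (j(O) = (2*O)*(148 + O) = 2*O*(148 + O))
j(8*(-1) + 2) + d = 2*(8*(-1) + 2)*(148 + (8*(-1) + 2)) - 9579 = 2*(-8 + 2)*(148 + (-8 + 2)) - 9579 = 2*(-6)*(148 - 6) - 9579 = 2*(-6)*142 - 9579 = -1704 - 9579 = -11283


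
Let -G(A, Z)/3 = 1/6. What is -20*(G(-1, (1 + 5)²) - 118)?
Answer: 2370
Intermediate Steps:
G(A, Z) = -½ (G(A, Z) = -3/6 = -3*⅙ = -½)
-20*(G(-1, (1 + 5)²) - 118) = -20*(-½ - 118) = -20*(-237/2) = 2370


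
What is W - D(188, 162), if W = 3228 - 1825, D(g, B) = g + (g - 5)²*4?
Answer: -132741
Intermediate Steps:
D(g, B) = g + 4*(-5 + g)² (D(g, B) = g + (-5 + g)²*4 = g + 4*(-5 + g)²)
W = 1403
W - D(188, 162) = 1403 - (188 + 4*(-5 + 188)²) = 1403 - (188 + 4*183²) = 1403 - (188 + 4*33489) = 1403 - (188 + 133956) = 1403 - 1*134144 = 1403 - 134144 = -132741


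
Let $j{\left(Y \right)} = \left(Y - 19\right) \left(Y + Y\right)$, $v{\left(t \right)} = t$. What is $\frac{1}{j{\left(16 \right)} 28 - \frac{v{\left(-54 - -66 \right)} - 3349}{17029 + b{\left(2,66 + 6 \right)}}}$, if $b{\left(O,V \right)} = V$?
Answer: $- \frac{17101}{45964151} \approx -0.00037205$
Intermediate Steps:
$j{\left(Y \right)} = 2 Y \left(-19 + Y\right)$ ($j{\left(Y \right)} = \left(-19 + Y\right) 2 Y = 2 Y \left(-19 + Y\right)$)
$\frac{1}{j{\left(16 \right)} 28 - \frac{v{\left(-54 - -66 \right)} - 3349}{17029 + b{\left(2,66 + 6 \right)}}} = \frac{1}{2 \cdot 16 \left(-19 + 16\right) 28 - \frac{\left(-54 - -66\right) - 3349}{17029 + \left(66 + 6\right)}} = \frac{1}{2 \cdot 16 \left(-3\right) 28 - \frac{\left(-54 + 66\right) - 3349}{17029 + 72}} = \frac{1}{\left(-96\right) 28 - \frac{12 - 3349}{17101}} = \frac{1}{-2688 - \left(-3337\right) \frac{1}{17101}} = \frac{1}{-2688 - - \frac{3337}{17101}} = \frac{1}{-2688 + \frac{3337}{17101}} = \frac{1}{- \frac{45964151}{17101}} = - \frac{17101}{45964151}$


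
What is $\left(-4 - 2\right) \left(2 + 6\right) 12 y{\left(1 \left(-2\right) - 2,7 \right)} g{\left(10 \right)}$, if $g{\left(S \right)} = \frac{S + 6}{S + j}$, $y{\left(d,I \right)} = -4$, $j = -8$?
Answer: $18432$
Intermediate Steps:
$g{\left(S \right)} = \frac{6 + S}{-8 + S}$ ($g{\left(S \right)} = \frac{S + 6}{S - 8} = \frac{6 + S}{-8 + S}$)
$\left(-4 - 2\right) \left(2 + 6\right) 12 y{\left(1 \left(-2\right) - 2,7 \right)} g{\left(10 \right)} = \left(-4 - 2\right) \left(2 + 6\right) 12 \left(-4\right) \frac{6 + 10}{-8 + 10} = \left(-6\right) 8 \cdot 12 \left(-4\right) \frac{1}{2} \cdot 16 = \left(-48\right) 12 \left(-4\right) \frac{1}{2} \cdot 16 = \left(-576\right) \left(-4\right) 8 = 2304 \cdot 8 = 18432$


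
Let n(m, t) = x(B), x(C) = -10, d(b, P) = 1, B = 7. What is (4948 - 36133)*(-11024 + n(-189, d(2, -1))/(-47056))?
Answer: 8088536620395/23528 ≈ 3.4378e+8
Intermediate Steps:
n(m, t) = -10
(4948 - 36133)*(-11024 + n(-189, d(2, -1))/(-47056)) = (4948 - 36133)*(-11024 - 10/(-47056)) = -31185*(-11024 - 10*(-1/47056)) = -31185*(-11024 + 5/23528) = -31185*(-259372667/23528) = 8088536620395/23528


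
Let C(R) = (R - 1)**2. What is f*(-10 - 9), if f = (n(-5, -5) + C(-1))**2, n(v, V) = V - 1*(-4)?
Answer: -171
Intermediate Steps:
n(v, V) = 4 + V (n(v, V) = V + 4 = 4 + V)
C(R) = (-1 + R)**2
f = 9 (f = ((4 - 5) + (-1 - 1)**2)**2 = (-1 + (-2)**2)**2 = (-1 + 4)**2 = 3**2 = 9)
f*(-10 - 9) = 9*(-10 - 9) = 9*(-19) = -171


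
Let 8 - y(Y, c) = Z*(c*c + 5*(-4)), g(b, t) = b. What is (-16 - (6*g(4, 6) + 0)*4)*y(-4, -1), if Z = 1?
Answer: -3024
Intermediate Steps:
y(Y, c) = 28 - c**2 (y(Y, c) = 8 - (c*c + 5*(-4)) = 8 - (c**2 - 20) = 8 - (-20 + c**2) = 8 + (20 - c**2) = 28 - c**2)
(-16 - (6*g(4, 6) + 0)*4)*y(-4, -1) = (-16 - (6*4 + 0)*4)*(28 - 1*(-1)**2) = (-16 - (24 + 0)*4)*(28 - 1*1) = (-16 - 24*4)*(28 - 1) = (-16 - 96)*27 = -112*27 = -3024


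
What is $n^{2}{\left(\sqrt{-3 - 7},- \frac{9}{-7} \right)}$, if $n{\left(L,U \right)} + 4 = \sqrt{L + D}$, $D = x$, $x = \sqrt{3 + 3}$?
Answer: $\left(4 - \sqrt{\sqrt{6} + i \sqrt{10}}\right)^{2} \approx 4.0834 - 3.8816 i$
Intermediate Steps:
$x = \sqrt{6} \approx 2.4495$
$D = \sqrt{6} \approx 2.4495$
$n{\left(L,U \right)} = -4 + \sqrt{L + \sqrt{6}}$
$n^{2}{\left(\sqrt{-3 - 7},- \frac{9}{-7} \right)} = \left(-4 + \sqrt{\sqrt{-3 - 7} + \sqrt{6}}\right)^{2} = \left(-4 + \sqrt{\sqrt{-10} + \sqrt{6}}\right)^{2} = \left(-4 + \sqrt{i \sqrt{10} + \sqrt{6}}\right)^{2} = \left(-4 + \sqrt{\sqrt{6} + i \sqrt{10}}\right)^{2}$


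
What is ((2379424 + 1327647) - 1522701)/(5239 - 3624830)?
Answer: -2184370/3619591 ≈ -0.60349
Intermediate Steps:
((2379424 + 1327647) - 1522701)/(5239 - 3624830) = (3707071 - 1522701)/(-3619591) = 2184370*(-1/3619591) = -2184370/3619591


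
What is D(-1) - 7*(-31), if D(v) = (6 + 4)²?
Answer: 317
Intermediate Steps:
D(v) = 100 (D(v) = 10² = 100)
D(-1) - 7*(-31) = 100 - 7*(-31) = 100 + 217 = 317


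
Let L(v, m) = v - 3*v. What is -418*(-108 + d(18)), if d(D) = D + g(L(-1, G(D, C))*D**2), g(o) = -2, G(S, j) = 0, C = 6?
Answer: 38456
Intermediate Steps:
L(v, m) = -2*v
d(D) = -2 + D (d(D) = D - 2 = -2 + D)
-418*(-108 + d(18)) = -418*(-108 + (-2 + 18)) = -418*(-108 + 16) = -418*(-92) = 38456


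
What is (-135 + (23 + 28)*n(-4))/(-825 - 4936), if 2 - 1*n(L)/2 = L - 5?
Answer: -141/823 ≈ -0.17132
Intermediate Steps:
n(L) = 14 - 2*L (n(L) = 4 - 2*(L - 5) = 4 - 2*(-5 + L) = 4 + (10 - 2*L) = 14 - 2*L)
(-135 + (23 + 28)*n(-4))/(-825 - 4936) = (-135 + (23 + 28)*(14 - 2*(-4)))/(-825 - 4936) = (-135 + 51*(14 + 8))/(-5761) = (-135 + 51*22)*(-1/5761) = (-135 + 1122)*(-1/5761) = 987*(-1/5761) = -141/823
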